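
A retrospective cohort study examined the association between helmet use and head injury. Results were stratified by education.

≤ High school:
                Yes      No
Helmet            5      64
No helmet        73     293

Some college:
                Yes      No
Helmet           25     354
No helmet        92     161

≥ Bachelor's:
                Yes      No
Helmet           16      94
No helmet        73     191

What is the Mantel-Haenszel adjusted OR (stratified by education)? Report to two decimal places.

OR_MH = Σ(aᵢdᵢ/nᵢ) / Σ(bᵢcᵢ/nᵢ), where nᵢ is the stratum total.
Stratum 1 (≤ High school): n = 435; a·d/n = 5·293/435 = 3.3678; b·c/n = 64·73/435 = 10.7402
Stratum 2 (Some college): n = 632; a·d/n = 25·161/632 = 6.3687; b·c/n = 354·92/632 = 51.5316
Stratum 3 (≥ Bachelor's): n = 374; a·d/n = 16·191/374 = 8.1711; b·c/n = 94·73/374 = 18.3476
OR_MH = (3.3678 + 6.3687 + 8.1711) / (10.7402 + 51.5316 + 18.3476) = 17.9076 / 80.6195 = 0.22213

0.22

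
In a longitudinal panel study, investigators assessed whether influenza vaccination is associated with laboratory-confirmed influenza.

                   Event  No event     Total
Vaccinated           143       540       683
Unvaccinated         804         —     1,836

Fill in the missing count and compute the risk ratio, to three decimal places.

The missing cell is in the unexposed row: 1836 − 804 = 1032.
So a = 143, b = 540, c = 804, d = 1032.
RR = [a/(a+b)] / [c/(c+d)] = (143/683) / (804/1836) = 0.20937/0.43791 = 0.47811

0.478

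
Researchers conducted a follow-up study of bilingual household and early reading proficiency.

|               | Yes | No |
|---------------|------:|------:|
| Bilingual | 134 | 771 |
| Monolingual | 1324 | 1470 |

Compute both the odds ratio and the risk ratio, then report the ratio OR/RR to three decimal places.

0.618

Cells: a = 134, b = 771, c = 1324, d = 1470.
OR = (134·1470)/(771·1324) = 196980/1020804 = 0.19297
Risk in exposed = 134/905 = 0.14807; risk in unexposed = 1324/2794 = 0.47387; RR = 0.31246
OR/RR = 0.19297 / 0.31246 = 0.61757
The outcome is not rare, so the OR lies further from 1 than the RR.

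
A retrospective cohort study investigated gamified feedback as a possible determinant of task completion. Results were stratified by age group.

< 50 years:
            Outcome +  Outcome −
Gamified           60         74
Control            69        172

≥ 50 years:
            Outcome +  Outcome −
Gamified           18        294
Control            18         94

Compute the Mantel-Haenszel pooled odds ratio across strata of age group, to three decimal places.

OR_MH = Σ(aᵢdᵢ/nᵢ) / Σ(bᵢcᵢ/nᵢ), where nᵢ is the stratum total.
Stratum 1 (< 50 years): n = 375; a·d/n = 60·172/375 = 27.5200; b·c/n = 74·69/375 = 13.6160
Stratum 2 (≥ 50 years): n = 424; a·d/n = 18·94/424 = 3.9906; b·c/n = 294·18/424 = 12.4811
OR_MH = (27.5200 + 3.9906) / (13.6160 + 12.4811) = 31.5106 / 26.0971 = 1.20743

1.207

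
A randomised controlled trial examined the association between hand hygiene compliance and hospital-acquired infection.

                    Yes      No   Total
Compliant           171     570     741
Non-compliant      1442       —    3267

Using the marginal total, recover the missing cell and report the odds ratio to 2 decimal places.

0.38

The missing cell is in the unexposed row: 3267 − 1442 = 1825.
So a = 171, b = 570, c = 1442, d = 1825.
OR = (a·d)/(b·c) = (171 × 1825) / (570 × 1442) = 312075 / 821940 = 0.37968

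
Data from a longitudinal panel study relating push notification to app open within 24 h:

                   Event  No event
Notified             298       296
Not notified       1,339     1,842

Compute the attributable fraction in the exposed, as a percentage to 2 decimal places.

Cells: a = 298, b = 296, c = 1339, d = 1842.
Risk in exposed = 298/594 = 0.50168; risk in unexposed = 1339/3181 = 0.42094.
RR = 0.50168/0.42094 = 1.19183
AR% = (RR − 1)/RR × 100 = (1.19183 − 1)/1.19183 × 100 = 16.0951%

16.10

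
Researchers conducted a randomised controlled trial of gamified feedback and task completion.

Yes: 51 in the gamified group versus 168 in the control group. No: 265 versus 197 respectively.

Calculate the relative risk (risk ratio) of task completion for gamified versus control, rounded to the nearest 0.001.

0.351

From the description: a = 51, b = 265, c = 168, d = 197.
Risk in exposed = 51/316 = 0.16139; risk in unexposed = 168/365 = 0.46027.
RR = 0.16139 / 0.46027 = 0.35064
The risk is 65% lower among the exposed than among the unexposed.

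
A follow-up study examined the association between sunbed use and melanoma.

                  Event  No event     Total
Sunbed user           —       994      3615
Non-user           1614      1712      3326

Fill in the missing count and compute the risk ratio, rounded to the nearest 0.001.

1.494

The missing cell is in the exposed row: 3615 − 994 = 2621.
So a = 2621, b = 994, c = 1614, d = 1712.
RR = [a/(a+b)] / [c/(c+d)] = (2621/3615) / (1614/3326) = 0.72503/0.48527 = 1.49409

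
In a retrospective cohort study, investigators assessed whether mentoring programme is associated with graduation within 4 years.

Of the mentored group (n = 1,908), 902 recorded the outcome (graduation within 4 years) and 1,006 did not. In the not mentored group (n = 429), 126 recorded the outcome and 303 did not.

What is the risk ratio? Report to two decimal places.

From the description: a = 902, b = 1006, c = 126, d = 303.
Risk in exposed = 902/1908 = 0.47275; risk in unexposed = 126/429 = 0.29371.
RR = 0.47275 / 0.29371 = 1.60959
The risk among the exposed is 1.61 times that among the unexposed.

1.61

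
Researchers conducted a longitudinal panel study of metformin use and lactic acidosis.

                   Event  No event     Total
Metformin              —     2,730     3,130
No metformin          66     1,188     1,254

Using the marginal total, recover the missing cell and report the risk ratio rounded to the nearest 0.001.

2.428

The missing cell is in the exposed row: 3130 − 2730 = 400.
So a = 400, b = 2730, c = 66, d = 1188.
RR = [a/(a+b)] / [c/(c+d)] = (400/3130) / (66/1254) = 0.12780/0.05263 = 2.42812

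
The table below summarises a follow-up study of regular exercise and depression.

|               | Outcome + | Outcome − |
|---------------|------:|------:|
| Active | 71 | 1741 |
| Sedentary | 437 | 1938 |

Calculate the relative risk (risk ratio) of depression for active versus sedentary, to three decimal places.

0.213

Cells: a = 71, b = 1741, c = 437, d = 1938.
Risk in exposed = 71/1812 = 0.03918; risk in unexposed = 437/2375 = 0.18400.
RR = 0.03918 / 0.18400 = 0.21295
The risk is 79% lower among the exposed than among the unexposed.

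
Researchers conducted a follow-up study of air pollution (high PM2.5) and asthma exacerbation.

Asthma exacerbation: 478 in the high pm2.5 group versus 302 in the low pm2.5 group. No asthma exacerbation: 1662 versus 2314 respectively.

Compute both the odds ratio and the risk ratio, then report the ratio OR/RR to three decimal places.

1.139

From the description: a = 478, b = 1662, c = 302, d = 2314.
OR = (478·2314)/(1662·302) = 1106092/501924 = 2.20370
Risk in exposed = 478/2140 = 0.22336; risk in unexposed = 302/2616 = 0.11544; RR = 1.93484
OR/RR = 2.20370 / 1.93484 = 1.13896
The outcome is not rare, so the OR lies further from 1 than the RR.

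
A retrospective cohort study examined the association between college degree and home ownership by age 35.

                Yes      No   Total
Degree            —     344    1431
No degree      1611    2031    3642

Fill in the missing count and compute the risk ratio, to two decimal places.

1.72

The missing cell is in the exposed row: 1431 − 344 = 1087.
So a = 1087, b = 344, c = 1611, d = 2031.
RR = [a/(a+b)] / [c/(c+d)] = (1087/1431) / (1611/3642) = 0.75961/0.44234 = 1.71725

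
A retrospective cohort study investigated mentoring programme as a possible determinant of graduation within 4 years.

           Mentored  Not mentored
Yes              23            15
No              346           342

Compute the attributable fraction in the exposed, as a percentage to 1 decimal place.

Reading the table with exposure as columns: a = 23 (Mentored, case), b = 346 (Mentored, non-case), c = 15 (Not mentored, case), d = 342.
Risk in exposed = 23/369 = 0.06233; risk in unexposed = 15/357 = 0.04202.
RR = 0.06233/0.04202 = 1.48347
AR% = (RR − 1)/RR × 100 = (1.48347 − 1)/1.48347 × 100 = 32.5904%

32.6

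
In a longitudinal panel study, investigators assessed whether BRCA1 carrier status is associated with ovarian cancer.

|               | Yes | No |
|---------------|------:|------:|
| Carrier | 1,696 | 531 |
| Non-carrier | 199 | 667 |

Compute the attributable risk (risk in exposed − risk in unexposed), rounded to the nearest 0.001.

Cells: a = 1696, b = 531, c = 199, d = 667.
Risk in exposed = 1696/2227 = 0.761563; risk in unexposed = 199/866 = 0.229792.
Risk difference = 0.761563 − 0.229792 = 0.531770

0.532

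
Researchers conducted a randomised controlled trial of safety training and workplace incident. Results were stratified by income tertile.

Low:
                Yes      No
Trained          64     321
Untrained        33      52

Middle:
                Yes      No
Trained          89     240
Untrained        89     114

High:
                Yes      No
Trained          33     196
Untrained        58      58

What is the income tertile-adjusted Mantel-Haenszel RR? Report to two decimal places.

0.47

RR_MH = Σ(aᵢ·n₀ᵢ/nᵢ) / Σ(cᵢ·n₁ᵢ/nᵢ), with n₁ᵢ = aᵢ+bᵢ (exposed), n₀ᵢ = cᵢ+dᵢ (unexposed), nᵢ = n₁ᵢ+n₀ᵢ.
Stratum 1 (Low): n₁ = 385, n₀ = 85, n = 470; a·n₀/n = 64·85/470 = 11.5745; c·n₁/n = 33·385/470 = 27.0319
Stratum 2 (Middle): n₁ = 329, n₀ = 203, n = 532; a·n₀/n = 89·203/532 = 33.9605; c·n₁/n = 89·329/532 = 55.0395
Stratum 3 (High): n₁ = 229, n₀ = 116, n = 345; a·n₀/n = 33·116/345 = 11.0957; c·n₁/n = 58·229/345 = 38.4986
RR_MH = (11.5745 + 33.9605 + 11.0957) / (27.0319 + 55.0395 + 38.4986) = 56.6306 / 120.5699 = 0.46969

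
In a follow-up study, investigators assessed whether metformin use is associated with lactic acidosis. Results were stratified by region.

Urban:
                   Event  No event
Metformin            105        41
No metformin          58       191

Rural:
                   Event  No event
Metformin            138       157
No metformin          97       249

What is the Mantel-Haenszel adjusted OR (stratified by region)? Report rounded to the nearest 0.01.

OR_MH = Σ(aᵢdᵢ/nᵢ) / Σ(bᵢcᵢ/nᵢ), where nᵢ is the stratum total.
Stratum 1 (Urban): n = 395; a·d/n = 105·191/395 = 50.7722; b·c/n = 41·58/395 = 6.0203
Stratum 2 (Rural): n = 641; a·d/n = 138·249/641 = 53.6069; b·c/n = 157·97/641 = 23.7582
OR_MH = (50.7722 + 53.6069) / (6.0203 + 23.7582) = 104.3790 / 29.7784 = 3.50519

3.51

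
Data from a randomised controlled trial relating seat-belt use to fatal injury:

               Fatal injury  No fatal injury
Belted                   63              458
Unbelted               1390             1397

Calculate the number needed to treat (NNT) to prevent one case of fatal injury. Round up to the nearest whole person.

Risk in treated group = 63/521 = 0.12092; risk in control = 1390/2787 = 0.49874.
Absolute risk reduction = 0.49874 − 0.12092 = 0.37782
NNT = 1 / ARR = 1 / 0.37782 = 2.647 → round up → 3

3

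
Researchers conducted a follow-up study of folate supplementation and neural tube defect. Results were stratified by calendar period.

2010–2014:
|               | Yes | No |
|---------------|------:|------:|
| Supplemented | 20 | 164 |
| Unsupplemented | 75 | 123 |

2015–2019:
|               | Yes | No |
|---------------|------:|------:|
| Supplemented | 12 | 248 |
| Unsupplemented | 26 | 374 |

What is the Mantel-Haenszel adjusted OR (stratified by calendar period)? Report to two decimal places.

0.32

OR_MH = Σ(aᵢdᵢ/nᵢ) / Σ(bᵢcᵢ/nᵢ), where nᵢ is the stratum total.
Stratum 1 (2010–2014): n = 382; a·d/n = 20·123/382 = 6.4398; b·c/n = 164·75/382 = 32.1990
Stratum 2 (2015–2019): n = 660; a·d/n = 12·374/660 = 6.8000; b·c/n = 248·26/660 = 9.7697
OR_MH = (6.4398 + 6.8000) / (32.1990 + 9.7697) = 13.2398 / 41.9686 = 0.31547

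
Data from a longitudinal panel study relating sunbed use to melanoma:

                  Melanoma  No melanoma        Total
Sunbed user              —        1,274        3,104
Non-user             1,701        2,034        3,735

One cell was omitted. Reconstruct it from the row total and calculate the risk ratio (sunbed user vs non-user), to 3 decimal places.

1.295

The missing cell is in the exposed row: 3104 − 1274 = 1830.
So a = 1830, b = 1274, c = 1701, d = 2034.
RR = [a/(a+b)] / [c/(c+d)] = (1830/3104) / (1701/3735) = 0.58956/0.45542 = 1.29454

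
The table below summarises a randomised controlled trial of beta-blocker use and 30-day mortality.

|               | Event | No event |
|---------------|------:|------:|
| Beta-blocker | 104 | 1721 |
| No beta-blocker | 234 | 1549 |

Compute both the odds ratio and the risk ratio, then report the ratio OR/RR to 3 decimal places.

Cells: a = 104, b = 1721, c = 234, d = 1549.
OR = (104·1549)/(1721·234) = 161096/402714 = 0.40003
Risk in exposed = 104/1825 = 0.05699; risk in unexposed = 234/1783 = 0.13124; RR = 0.43422
OR/RR = 0.40003 / 0.43422 = 0.92126
The outcome is not rare, so the OR lies further from 1 than the RR.

0.921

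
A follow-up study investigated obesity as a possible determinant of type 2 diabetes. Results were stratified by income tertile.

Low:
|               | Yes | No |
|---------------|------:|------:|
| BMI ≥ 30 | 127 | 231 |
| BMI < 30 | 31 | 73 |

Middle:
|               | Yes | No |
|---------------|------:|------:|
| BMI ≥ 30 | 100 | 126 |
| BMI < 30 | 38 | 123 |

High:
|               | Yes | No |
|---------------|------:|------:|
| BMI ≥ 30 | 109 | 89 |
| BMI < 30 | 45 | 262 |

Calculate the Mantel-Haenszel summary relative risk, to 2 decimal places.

2.14

RR_MH = Σ(aᵢ·n₀ᵢ/nᵢ) / Σ(cᵢ·n₁ᵢ/nᵢ), with n₁ᵢ = aᵢ+bᵢ (exposed), n₀ᵢ = cᵢ+dᵢ (unexposed), nᵢ = n₁ᵢ+n₀ᵢ.
Stratum 1 (Low): n₁ = 358, n₀ = 104, n = 462; a·n₀/n = 127·104/462 = 28.5887; c·n₁/n = 31·358/462 = 24.0216
Stratum 2 (Middle): n₁ = 226, n₀ = 161, n = 387; a·n₀/n = 100·161/387 = 41.6021; c·n₁/n = 38·226/387 = 22.1912
Stratum 3 (High): n₁ = 198, n₀ = 307, n = 505; a·n₀/n = 109·307/505 = 66.2634; c·n₁/n = 45·198/505 = 17.6436
RR_MH = (28.5887 + 41.6021 + 66.2634) / (24.0216 + 22.1912 + 17.6436) = 136.4542 / 63.8564 = 2.13689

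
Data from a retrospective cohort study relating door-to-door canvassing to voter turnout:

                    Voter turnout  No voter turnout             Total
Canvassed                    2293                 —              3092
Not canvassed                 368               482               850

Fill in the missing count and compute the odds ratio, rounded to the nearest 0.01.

3.76

The missing cell is in the exposed row: 3092 − 2293 = 799.
So a = 2293, b = 799, c = 368, d = 482.
OR = (a·d)/(b·c) = (2293 × 482) / (799 × 368) = 1105226 / 294032 = 3.75886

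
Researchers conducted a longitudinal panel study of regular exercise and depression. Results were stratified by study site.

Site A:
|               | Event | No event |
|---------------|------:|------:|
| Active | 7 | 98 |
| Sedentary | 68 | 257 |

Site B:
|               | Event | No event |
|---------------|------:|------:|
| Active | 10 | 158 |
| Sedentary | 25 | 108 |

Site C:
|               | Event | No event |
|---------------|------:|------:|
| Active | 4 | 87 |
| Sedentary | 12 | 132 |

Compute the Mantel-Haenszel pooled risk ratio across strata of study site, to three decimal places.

0.345

RR_MH = Σ(aᵢ·n₀ᵢ/nᵢ) / Σ(cᵢ·n₁ᵢ/nᵢ), with n₁ᵢ = aᵢ+bᵢ (exposed), n₀ᵢ = cᵢ+dᵢ (unexposed), nᵢ = n₁ᵢ+n₀ᵢ.
Stratum 1 (Site A): n₁ = 105, n₀ = 325, n = 430; a·n₀/n = 7·325/430 = 5.2907; c·n₁/n = 68·105/430 = 16.6047
Stratum 2 (Site B): n₁ = 168, n₀ = 133, n = 301; a·n₀/n = 10·133/301 = 4.4186; c·n₁/n = 25·168/301 = 13.9535
Stratum 3 (Site C): n₁ = 91, n₀ = 144, n = 235; a·n₀/n = 4·144/235 = 2.4511; c·n₁/n = 12·91/235 = 4.6468
RR_MH = (5.2907 + 4.4186 + 2.4511) / (16.6047 + 13.9535 + 4.6468) = 12.1604 / 35.2049 = 0.34542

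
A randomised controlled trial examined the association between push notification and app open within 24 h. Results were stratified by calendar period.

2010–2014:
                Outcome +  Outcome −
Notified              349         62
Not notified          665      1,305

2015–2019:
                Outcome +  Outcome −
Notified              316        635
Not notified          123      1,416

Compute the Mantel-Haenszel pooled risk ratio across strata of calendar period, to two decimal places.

2.99

RR_MH = Σ(aᵢ·n₀ᵢ/nᵢ) / Σ(cᵢ·n₁ᵢ/nᵢ), with n₁ᵢ = aᵢ+bᵢ (exposed), n₀ᵢ = cᵢ+dᵢ (unexposed), nᵢ = n₁ᵢ+n₀ᵢ.
Stratum 1 (2010–2014): n₁ = 411, n₀ = 1970, n = 2381; a·n₀/n = 349·1970/2381 = 288.7568; c·n₁/n = 665·411/2381 = 114.7900
Stratum 2 (2015–2019): n₁ = 951, n₀ = 1539, n = 2490; a·n₀/n = 316·1539/2490 = 195.3108; c·n₁/n = 123·951/2490 = 46.9771
RR_MH = (288.7568 + 195.3108) / (114.7900 + 46.9771) = 484.0677 / 161.7671 = 2.99237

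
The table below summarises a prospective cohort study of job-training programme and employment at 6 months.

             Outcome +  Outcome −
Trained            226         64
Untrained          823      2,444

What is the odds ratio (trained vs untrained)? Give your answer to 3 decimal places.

Cells: a = 226, b = 64, c = 823, d = 2444.
OR = (a·d)/(b·c) = (226 × 2444) / (64 × 823) = 552344 / 52672 = 10.48648
The odds of employment at 6 months are about 10.49 times as high in the trained group.

10.486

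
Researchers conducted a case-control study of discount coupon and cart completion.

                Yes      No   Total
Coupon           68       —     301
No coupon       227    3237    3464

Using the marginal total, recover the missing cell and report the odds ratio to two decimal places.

4.16

The missing cell is in the exposed row: 301 − 68 = 233.
So a = 68, b = 233, c = 227, d = 3237.
OR = (a·d)/(b·c) = (68 × 3237) / (233 × 227) = 220116 / 52891 = 4.16169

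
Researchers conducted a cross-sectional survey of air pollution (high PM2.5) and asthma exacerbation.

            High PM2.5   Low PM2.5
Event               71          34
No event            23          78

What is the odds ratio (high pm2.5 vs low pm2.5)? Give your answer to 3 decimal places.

7.082

Reading the table with exposure as columns: a = 71 (High PM2.5, case), b = 23 (High PM2.5, non-case), c = 34 (Low PM2.5, case), d = 78.
OR = (a·d)/(b·c) = (71 × 78) / (23 × 34) = 5538 / 782 = 7.08184
The odds of asthma exacerbation are about 7.08 times as high in the high pm2.5 group.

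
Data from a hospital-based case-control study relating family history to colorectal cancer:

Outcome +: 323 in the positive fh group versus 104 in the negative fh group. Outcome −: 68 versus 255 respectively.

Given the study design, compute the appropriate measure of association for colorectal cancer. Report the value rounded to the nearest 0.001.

From the description: a = 323, b = 68, c = 104, d = 255.
This is a hospital-based case-control study: participants were sampled on outcome status, so risks in the source population cannot be estimated directly — relative risk is not valid here. The odds ratio is the appropriate measure.
OR = (a·d)/(b·c) = (323 × 255) / (68 × 104) = 82365 / 7072 = 11.64663

11.647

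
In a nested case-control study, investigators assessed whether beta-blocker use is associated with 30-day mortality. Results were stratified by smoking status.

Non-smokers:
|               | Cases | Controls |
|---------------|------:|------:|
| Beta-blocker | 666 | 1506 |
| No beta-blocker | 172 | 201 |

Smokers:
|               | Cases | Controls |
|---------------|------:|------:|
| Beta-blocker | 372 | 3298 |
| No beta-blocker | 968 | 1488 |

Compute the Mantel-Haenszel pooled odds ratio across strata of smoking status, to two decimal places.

OR_MH = Σ(aᵢdᵢ/nᵢ) / Σ(bᵢcᵢ/nᵢ), where nᵢ is the stratum total.
Stratum 1 (Non-smokers): n = 2545; a·d/n = 666·201/2545 = 52.5996; b·c/n = 1506·172/2545 = 101.7807
Stratum 2 (Smokers): n = 6126; a·d/n = 372·1488/6126 = 90.3585; b·c/n = 3298·968/6126 = 521.1335
OR_MH = (52.5996 + 90.3585) / (101.7807 + 521.1335) = 142.9581 / 622.9143 = 0.22950

0.23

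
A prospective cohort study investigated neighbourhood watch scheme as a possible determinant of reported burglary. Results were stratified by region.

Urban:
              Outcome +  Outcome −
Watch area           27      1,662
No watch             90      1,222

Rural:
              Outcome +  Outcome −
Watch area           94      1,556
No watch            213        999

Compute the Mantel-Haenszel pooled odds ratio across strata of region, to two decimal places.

0.26

OR_MH = Σ(aᵢdᵢ/nᵢ) / Σ(bᵢcᵢ/nᵢ), where nᵢ is the stratum total.
Stratum 1 (Urban): n = 3001; a·d/n = 27·1222/3001 = 10.9943; b·c/n = 1662·90/3001 = 49.8434
Stratum 2 (Rural): n = 2862; a·d/n = 94·999/2862 = 32.8113; b·c/n = 1556·213/2862 = 115.8029
OR_MH = (10.9943 + 32.8113) / (49.8434 + 115.8029) = 43.8057 / 165.6463 = 0.26445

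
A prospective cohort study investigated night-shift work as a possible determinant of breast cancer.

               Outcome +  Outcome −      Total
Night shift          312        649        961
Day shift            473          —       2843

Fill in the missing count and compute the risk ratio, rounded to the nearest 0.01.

The missing cell is in the unexposed row: 2843 − 473 = 2370.
So a = 312, b = 649, c = 473, d = 2370.
RR = [a/(a+b)] / [c/(c+d)] = (312/961) / (473/2843) = 0.32466/0.16637 = 1.95140

1.95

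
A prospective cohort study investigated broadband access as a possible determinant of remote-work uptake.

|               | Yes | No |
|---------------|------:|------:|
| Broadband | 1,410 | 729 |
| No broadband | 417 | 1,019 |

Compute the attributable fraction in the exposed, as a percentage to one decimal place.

55.9

Cells: a = 1410, b = 729, c = 417, d = 1019.
Risk in exposed = 1410/2139 = 0.65919; risk in unexposed = 417/1436 = 0.29039.
RR = 0.65919/0.29039 = 2.27000
AR% = (RR − 1)/RR × 100 = (2.27000 − 1)/2.27000 × 100 = 55.9472%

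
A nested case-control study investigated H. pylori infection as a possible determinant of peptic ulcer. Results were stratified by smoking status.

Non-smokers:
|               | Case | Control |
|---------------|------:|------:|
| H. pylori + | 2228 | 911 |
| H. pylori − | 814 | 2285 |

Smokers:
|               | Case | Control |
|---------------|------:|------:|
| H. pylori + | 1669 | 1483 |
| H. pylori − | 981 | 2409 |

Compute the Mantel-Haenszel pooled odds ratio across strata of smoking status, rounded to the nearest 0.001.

4.192

OR_MH = Σ(aᵢdᵢ/nᵢ) / Σ(bᵢcᵢ/nᵢ), where nᵢ is the stratum total.
Stratum 1 (Non-smokers): n = 6238; a·d/n = 2228·2285/6238 = 816.1238; b·c/n = 911·814/6238 = 118.8769
Stratum 2 (Smokers): n = 6542; a·d/n = 1669·2409/6542 = 614.5859; b·c/n = 1483·981/6542 = 222.3820
OR_MH = (816.1238 + 614.5859) / (118.8769 + 222.3820) = 1430.7097 / 341.2589 = 4.19245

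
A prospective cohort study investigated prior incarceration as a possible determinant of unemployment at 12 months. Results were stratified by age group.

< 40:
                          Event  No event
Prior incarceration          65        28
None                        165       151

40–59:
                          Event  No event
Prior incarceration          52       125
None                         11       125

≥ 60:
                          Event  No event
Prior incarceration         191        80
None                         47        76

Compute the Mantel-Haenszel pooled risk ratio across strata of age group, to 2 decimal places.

RR_MH = Σ(aᵢ·n₀ᵢ/nᵢ) / Σ(cᵢ·n₁ᵢ/nᵢ), with n₁ᵢ = aᵢ+bᵢ (exposed), n₀ᵢ = cᵢ+dᵢ (unexposed), nᵢ = n₁ᵢ+n₀ᵢ.
Stratum 1 (< 40): n₁ = 93, n₀ = 316, n = 409; a·n₀/n = 65·316/409 = 50.2200; c·n₁/n = 165·93/409 = 37.5183
Stratum 2 (40–59): n₁ = 177, n₀ = 136, n = 313; a·n₀/n = 52·136/313 = 22.5942; c·n₁/n = 11·177/313 = 6.2204
Stratum 3 (≥ 60): n₁ = 271, n₀ = 123, n = 394; a·n₀/n = 191·123/394 = 59.6269; c·n₁/n = 47·271/394 = 32.3274
RR_MH = (50.2200 + 22.5942 + 59.6269) / (37.5183 + 6.2204 + 32.3274) = 132.4412 / 76.0662 = 1.74113

1.74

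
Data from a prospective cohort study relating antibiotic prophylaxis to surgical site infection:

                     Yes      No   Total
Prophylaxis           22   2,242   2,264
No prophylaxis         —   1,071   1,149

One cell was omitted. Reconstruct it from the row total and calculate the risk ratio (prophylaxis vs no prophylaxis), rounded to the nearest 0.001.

0.143

The missing cell is in the unexposed row: 1149 − 1071 = 78.
So a = 22, b = 2242, c = 78, d = 1071.
RR = [a/(a+b)] / [c/(c+d)] = (22/2264) / (78/1149) = 0.00972/0.06789 = 0.14314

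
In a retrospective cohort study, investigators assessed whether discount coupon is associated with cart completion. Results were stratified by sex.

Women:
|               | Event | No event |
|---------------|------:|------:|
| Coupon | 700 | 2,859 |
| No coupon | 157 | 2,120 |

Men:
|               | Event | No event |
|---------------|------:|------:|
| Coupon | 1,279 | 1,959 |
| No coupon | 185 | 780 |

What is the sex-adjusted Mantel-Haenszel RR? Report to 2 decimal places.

RR_MH = Σ(aᵢ·n₀ᵢ/nᵢ) / Σ(cᵢ·n₁ᵢ/nᵢ), with n₁ᵢ = aᵢ+bᵢ (exposed), n₀ᵢ = cᵢ+dᵢ (unexposed), nᵢ = n₁ᵢ+n₀ᵢ.
Stratum 1 (Women): n₁ = 3559, n₀ = 2277, n = 5836; a·n₀/n = 700·2277/5836 = 273.1151; c·n₁/n = 157·3559/5836 = 95.7442
Stratum 2 (Men): n₁ = 3238, n₀ = 965, n = 4203; a·n₀/n = 1279·965/4203 = 293.6557; c·n₁/n = 185·3238/4203 = 142.5244
RR_MH = (273.1151 + 293.6557) / (95.7442 + 142.5244) = 566.7709 / 238.2686 = 2.37871

2.38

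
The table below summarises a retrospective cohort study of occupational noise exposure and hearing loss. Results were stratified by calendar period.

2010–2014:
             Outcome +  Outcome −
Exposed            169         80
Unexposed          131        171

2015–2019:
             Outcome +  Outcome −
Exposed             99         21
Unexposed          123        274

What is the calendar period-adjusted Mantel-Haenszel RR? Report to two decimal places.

RR_MH = Σ(aᵢ·n₀ᵢ/nᵢ) / Σ(cᵢ·n₁ᵢ/nᵢ), with n₁ᵢ = aᵢ+bᵢ (exposed), n₀ᵢ = cᵢ+dᵢ (unexposed), nᵢ = n₁ᵢ+n₀ᵢ.
Stratum 1 (2010–2014): n₁ = 249, n₀ = 302, n = 551; a·n₀/n = 169·302/551 = 92.6279; c·n₁/n = 131·249/551 = 59.1996
Stratum 2 (2015–2019): n₁ = 120, n₀ = 397, n = 517; a·n₀/n = 99·397/517 = 76.0213; c·n₁/n = 123·120/517 = 28.5493
RR_MH = (92.6279 + 76.0213) / (59.1996 + 28.5493) = 168.6492 / 87.7490 = 1.92195

1.92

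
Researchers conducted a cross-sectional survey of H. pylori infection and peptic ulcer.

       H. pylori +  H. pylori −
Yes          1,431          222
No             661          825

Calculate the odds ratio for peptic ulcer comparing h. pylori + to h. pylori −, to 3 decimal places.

8.045

Reading the table with exposure as columns: a = 1431 (H. pylori +, case), b = 661 (H. pylori +, non-case), c = 222 (H. pylori −, case), d = 825.
OR = (a·d)/(b·c) = (1431 × 825) / (661 × 222) = 1180575 / 146742 = 8.04524
The odds of peptic ulcer are about 8.05 times as high in the h. pylori + group.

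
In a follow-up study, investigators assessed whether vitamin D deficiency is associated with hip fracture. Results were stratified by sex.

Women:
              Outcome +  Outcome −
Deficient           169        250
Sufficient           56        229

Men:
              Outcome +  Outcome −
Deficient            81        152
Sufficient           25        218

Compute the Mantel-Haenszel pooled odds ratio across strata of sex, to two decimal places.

OR_MH = Σ(aᵢdᵢ/nᵢ) / Σ(bᵢcᵢ/nᵢ), where nᵢ is the stratum total.
Stratum 1 (Women): n = 704; a·d/n = 169·229/704 = 54.9730; b·c/n = 250·56/704 = 19.8864
Stratum 2 (Men): n = 476; a·d/n = 81·218/476 = 37.0966; b·c/n = 152·25/476 = 7.9832
OR_MH = (54.9730 + 37.0966) / (19.8864 + 7.9832) = 92.0697 / 27.8696 = 3.30359

3.30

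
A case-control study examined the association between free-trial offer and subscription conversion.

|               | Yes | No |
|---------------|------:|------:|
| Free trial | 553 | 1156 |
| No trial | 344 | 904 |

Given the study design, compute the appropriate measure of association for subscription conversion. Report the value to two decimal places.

1.26

Cells: a = 553, b = 1156, c = 344, d = 904.
This is a case-control study: participants were sampled on outcome status, so risks in the source population cannot be estimated directly — relative risk is not valid here. The odds ratio is the appropriate measure.
OR = (a·d)/(b·c) = (553 × 904) / (1156 × 344) = 499912 / 397664 = 1.25712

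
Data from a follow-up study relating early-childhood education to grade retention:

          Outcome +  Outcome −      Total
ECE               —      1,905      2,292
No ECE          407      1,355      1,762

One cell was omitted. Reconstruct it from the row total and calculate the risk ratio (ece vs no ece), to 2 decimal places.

0.73

The missing cell is in the exposed row: 2292 − 1905 = 387.
So a = 387, b = 1905, c = 407, d = 1355.
RR = [a/(a+b)] / [c/(c+d)] = (387/2292) / (407/1762) = 0.16885/0.23099 = 0.73098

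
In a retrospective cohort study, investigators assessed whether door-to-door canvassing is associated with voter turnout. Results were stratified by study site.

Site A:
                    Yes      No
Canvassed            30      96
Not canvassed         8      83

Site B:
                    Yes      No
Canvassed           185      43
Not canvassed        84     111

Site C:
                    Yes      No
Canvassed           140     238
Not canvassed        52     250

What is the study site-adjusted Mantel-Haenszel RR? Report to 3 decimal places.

RR_MH = Σ(aᵢ·n₀ᵢ/nᵢ) / Σ(cᵢ·n₁ᵢ/nᵢ), with n₁ᵢ = aᵢ+bᵢ (exposed), n₀ᵢ = cᵢ+dᵢ (unexposed), nᵢ = n₁ᵢ+n₀ᵢ.
Stratum 1 (Site A): n₁ = 126, n₀ = 91, n = 217; a·n₀/n = 30·91/217 = 12.5806; c·n₁/n = 8·126/217 = 4.6452
Stratum 2 (Site B): n₁ = 228, n₀ = 195, n = 423; a·n₀/n = 185·195/423 = 85.2837; c·n₁/n = 84·228/423 = 45.2766
Stratum 3 (Site C): n₁ = 378, n₀ = 302, n = 680; a·n₀/n = 140·302/680 = 62.1765; c·n₁/n = 52·378/680 = 28.9059
RR_MH = (12.5806 + 85.2837 + 62.1765) / (4.6452 + 45.2766 + 28.9059) = 160.0408 / 78.8276 = 2.03026

2.030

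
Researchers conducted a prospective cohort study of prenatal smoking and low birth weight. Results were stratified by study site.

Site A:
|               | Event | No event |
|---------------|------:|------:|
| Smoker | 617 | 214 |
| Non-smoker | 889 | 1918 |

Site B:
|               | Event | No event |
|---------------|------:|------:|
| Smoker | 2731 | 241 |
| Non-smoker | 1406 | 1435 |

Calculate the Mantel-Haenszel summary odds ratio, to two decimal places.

9.04

OR_MH = Σ(aᵢdᵢ/nᵢ) / Σ(bᵢcᵢ/nᵢ), where nᵢ is the stratum total.
Stratum 1 (Site A): n = 3638; a·d/n = 617·1918/3638 = 325.2903; b·c/n = 214·889/3638 = 52.2941
Stratum 2 (Site B): n = 5813; a·d/n = 2731·1435/5813 = 674.1760; b·c/n = 241·1406/5813 = 58.2911
OR_MH = (325.2903 + 674.1760) / (52.2941 + 58.2911) = 999.4663 / 110.5852 = 9.03798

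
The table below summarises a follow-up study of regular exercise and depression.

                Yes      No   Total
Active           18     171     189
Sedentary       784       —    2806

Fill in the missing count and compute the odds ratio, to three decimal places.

The missing cell is in the unexposed row: 2806 − 784 = 2022.
So a = 18, b = 171, c = 784, d = 2022.
OR = (a·d)/(b·c) = (18 × 2022) / (171 × 784) = 36396 / 134064 = 0.27148

0.271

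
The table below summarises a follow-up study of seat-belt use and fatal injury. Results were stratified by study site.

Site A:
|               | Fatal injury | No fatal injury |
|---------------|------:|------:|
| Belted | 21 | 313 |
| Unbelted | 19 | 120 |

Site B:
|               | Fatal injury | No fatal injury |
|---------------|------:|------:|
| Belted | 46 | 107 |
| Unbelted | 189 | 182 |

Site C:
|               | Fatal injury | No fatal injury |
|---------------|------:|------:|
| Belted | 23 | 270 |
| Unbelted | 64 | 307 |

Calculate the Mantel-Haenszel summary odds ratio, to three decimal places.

OR_MH = Σ(aᵢdᵢ/nᵢ) / Σ(bᵢcᵢ/nᵢ), where nᵢ is the stratum total.
Stratum 1 (Site A): n = 473; a·d/n = 21·120/473 = 5.3277; b·c/n = 313·19/473 = 12.5729
Stratum 2 (Site B): n = 524; a·d/n = 46·182/524 = 15.9771; b·c/n = 107·189/524 = 38.5935
Stratum 3 (Site C): n = 664; a·d/n = 23·307/664 = 10.6340; b·c/n = 270·64/664 = 26.0241
OR_MH = (5.3277 + 15.9771 + 10.6340) / (12.5729 + 38.5935 + 26.0241) = 31.9388 / 77.1905 = 0.41377

0.414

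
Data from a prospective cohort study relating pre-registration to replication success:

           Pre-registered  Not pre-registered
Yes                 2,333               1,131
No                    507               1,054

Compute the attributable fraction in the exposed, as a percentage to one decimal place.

37.0

Reading the table with exposure as columns: a = 2333 (Pre-registered, case), b = 507 (Pre-registered, non-case), c = 1131 (Not pre-registered, case), d = 1054.
Risk in exposed = 2333/2840 = 0.82148; risk in unexposed = 1131/2185 = 0.51762.
RR = 0.82148/0.51762 = 1.58703
AR% = (RR − 1)/RR × 100 = (1.58703 − 1)/1.58703 × 100 = 36.9892%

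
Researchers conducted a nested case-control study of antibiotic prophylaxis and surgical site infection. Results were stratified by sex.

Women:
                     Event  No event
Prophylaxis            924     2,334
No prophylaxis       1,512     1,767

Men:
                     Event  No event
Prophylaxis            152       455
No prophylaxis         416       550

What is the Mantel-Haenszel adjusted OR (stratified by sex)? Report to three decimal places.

0.459

OR_MH = Σ(aᵢdᵢ/nᵢ) / Σ(bᵢcᵢ/nᵢ), where nᵢ is the stratum total.
Stratum 1 (Women): n = 6537; a·d/n = 924·1767/6537 = 249.7641; b·c/n = 2334·1512/6537 = 539.8513
Stratum 2 (Men): n = 1573; a·d/n = 152·550/1573 = 53.1469; b·c/n = 455·416/1573 = 120.3306
OR_MH = (249.7641 + 53.1469) / (539.8513 + 120.3306) = 302.9110 / 660.1819 = 0.45883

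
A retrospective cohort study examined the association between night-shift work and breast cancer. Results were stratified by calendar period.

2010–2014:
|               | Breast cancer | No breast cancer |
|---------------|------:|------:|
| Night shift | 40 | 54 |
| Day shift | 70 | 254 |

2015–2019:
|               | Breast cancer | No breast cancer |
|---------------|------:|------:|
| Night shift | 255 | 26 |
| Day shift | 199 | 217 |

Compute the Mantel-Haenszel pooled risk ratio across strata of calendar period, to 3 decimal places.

RR_MH = Σ(aᵢ·n₀ᵢ/nᵢ) / Σ(cᵢ·n₁ᵢ/nᵢ), with n₁ᵢ = aᵢ+bᵢ (exposed), n₀ᵢ = cᵢ+dᵢ (unexposed), nᵢ = n₁ᵢ+n₀ᵢ.
Stratum 1 (2010–2014): n₁ = 94, n₀ = 324, n = 418; a·n₀/n = 40·324/418 = 31.0048; c·n₁/n = 70·94/418 = 15.7416
Stratum 2 (2015–2019): n₁ = 281, n₀ = 416, n = 697; a·n₀/n = 255·416/697 = 152.1951; c·n₁/n = 199·281/697 = 80.2281
RR_MH = (31.0048 + 152.1951) / (15.7416 + 80.2281) = 183.1999 / 95.9697 = 1.90893

1.909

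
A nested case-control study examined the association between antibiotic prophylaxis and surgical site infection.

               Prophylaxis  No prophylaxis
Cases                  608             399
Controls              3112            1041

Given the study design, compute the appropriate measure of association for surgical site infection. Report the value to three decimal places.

0.510

Reading the table with exposure as columns: a = 608 (Prophylaxis, case), b = 3112 (Prophylaxis, non-case), c = 399 (No prophylaxis, case), d = 1041.
This is a nested case-control study: participants were sampled on outcome status, so risks in the source population cannot be estimated directly — relative risk is not valid here. The odds ratio is the appropriate measure.
OR = (a·d)/(b·c) = (608 × 1041) / (3112 × 399) = 632928 / 1241688 = 0.50973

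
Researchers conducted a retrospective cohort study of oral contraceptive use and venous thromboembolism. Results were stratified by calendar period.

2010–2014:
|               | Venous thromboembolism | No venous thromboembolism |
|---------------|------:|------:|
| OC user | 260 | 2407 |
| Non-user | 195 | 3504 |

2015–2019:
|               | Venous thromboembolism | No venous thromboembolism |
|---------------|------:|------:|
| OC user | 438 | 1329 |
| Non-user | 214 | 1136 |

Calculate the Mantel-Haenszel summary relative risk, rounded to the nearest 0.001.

1.679

RR_MH = Σ(aᵢ·n₀ᵢ/nᵢ) / Σ(cᵢ·n₁ᵢ/nᵢ), with n₁ᵢ = aᵢ+bᵢ (exposed), n₀ᵢ = cᵢ+dᵢ (unexposed), nᵢ = n₁ᵢ+n₀ᵢ.
Stratum 1 (2010–2014): n₁ = 2667, n₀ = 3699, n = 6366; a·n₀/n = 260·3699/6366 = 151.0745; c·n₁/n = 195·2667/6366 = 81.6942
Stratum 2 (2015–2019): n₁ = 1767, n₀ = 1350, n = 3117; a·n₀/n = 438·1350/3117 = 189.7016; c·n₁/n = 214·1767/3117 = 121.3147
RR_MH = (151.0745 + 189.7016) / (81.6942 + 121.3147) = 340.7761 / 203.0089 = 1.67863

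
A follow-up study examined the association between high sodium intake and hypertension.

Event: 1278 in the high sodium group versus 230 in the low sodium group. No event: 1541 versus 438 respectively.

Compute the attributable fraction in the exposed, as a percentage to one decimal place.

24.1

From the description: a = 1278, b = 1541, c = 230, d = 438.
Risk in exposed = 1278/2819 = 0.45335; risk in unexposed = 230/668 = 0.34431.
RR = 0.45335/0.34431 = 1.31669
AR% = (RR − 1)/RR × 100 = (1.31669 − 1)/1.31669 × 100 = 24.0521%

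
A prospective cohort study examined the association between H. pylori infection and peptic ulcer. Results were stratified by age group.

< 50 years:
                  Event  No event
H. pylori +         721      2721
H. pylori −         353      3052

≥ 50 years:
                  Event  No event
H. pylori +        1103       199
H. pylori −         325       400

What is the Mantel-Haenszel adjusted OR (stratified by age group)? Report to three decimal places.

OR_MH = Σ(aᵢdᵢ/nᵢ) / Σ(bᵢcᵢ/nᵢ), where nᵢ is the stratum total.
Stratum 1 (< 50 years): n = 6847; a·d/n = 721·3052/6847 = 321.3805; b·c/n = 2721·353/6847 = 140.2823
Stratum 2 (≥ 50 years): n = 2027; a·d/n = 1103·400/2027 = 217.6616; b·c/n = 199·325/2027 = 31.9068
OR_MH = (321.3805 + 217.6616) / (140.2823 + 31.9068) = 539.0420 / 172.1891 = 3.13052

3.131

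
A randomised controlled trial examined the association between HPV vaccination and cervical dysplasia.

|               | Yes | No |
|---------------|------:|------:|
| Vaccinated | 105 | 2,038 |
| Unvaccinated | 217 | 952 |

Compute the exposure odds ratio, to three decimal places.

0.226

Cells: a = 105, b = 2038, c = 217, d = 952.
OR = (a·d)/(b·c) = (105 × 952) / (2038 × 217) = 99960 / 442246 = 0.22603
Exposure is associated with lower odds of cervical dysplasia (OR = 0.23 < 1).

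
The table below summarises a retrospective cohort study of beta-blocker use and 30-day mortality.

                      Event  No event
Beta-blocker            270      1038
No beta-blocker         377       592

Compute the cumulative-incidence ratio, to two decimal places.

Cells: a = 270, b = 1038, c = 377, d = 592.
Risk in exposed = 270/1308 = 0.20642; risk in unexposed = 377/969 = 0.38906.
RR = 0.20642 / 0.38906 = 0.53056
The risk is 47% lower among the exposed than among the unexposed.

0.53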